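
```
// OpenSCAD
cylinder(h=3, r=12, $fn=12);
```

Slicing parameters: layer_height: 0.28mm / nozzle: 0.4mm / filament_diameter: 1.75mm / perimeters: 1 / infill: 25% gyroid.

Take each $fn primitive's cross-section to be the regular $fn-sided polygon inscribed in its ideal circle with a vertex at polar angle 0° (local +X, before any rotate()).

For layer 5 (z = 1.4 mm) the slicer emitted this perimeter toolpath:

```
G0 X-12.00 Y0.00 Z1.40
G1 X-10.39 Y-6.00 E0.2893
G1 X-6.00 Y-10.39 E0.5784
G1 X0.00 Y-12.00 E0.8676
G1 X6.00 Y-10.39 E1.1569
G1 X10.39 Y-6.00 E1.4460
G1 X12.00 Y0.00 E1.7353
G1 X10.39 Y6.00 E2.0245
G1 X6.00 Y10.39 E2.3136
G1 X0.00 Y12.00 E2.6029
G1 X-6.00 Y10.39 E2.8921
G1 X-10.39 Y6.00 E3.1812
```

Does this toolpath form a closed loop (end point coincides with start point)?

no

Start point (G0): (-12.00, 0.00). End point (last G1): the path does not return to the start — open.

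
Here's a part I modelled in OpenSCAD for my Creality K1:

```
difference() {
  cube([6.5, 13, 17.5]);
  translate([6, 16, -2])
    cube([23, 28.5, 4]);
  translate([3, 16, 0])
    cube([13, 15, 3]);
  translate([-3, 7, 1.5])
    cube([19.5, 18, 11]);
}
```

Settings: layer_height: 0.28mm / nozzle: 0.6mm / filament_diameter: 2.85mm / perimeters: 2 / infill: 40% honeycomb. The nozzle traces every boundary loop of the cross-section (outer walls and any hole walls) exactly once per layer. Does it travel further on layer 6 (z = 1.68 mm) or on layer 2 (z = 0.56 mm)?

Layer 6 (z = 1.68): the cube (footprint 6.5×13) is included at this height (perimeter 39.00 mm); the 23×28.5 cube at (6, 16) contributes its full rectangle (perimeter 103.00 mm); the cube at (3, 16) (footprint 13×15) is included at this height (perimeter 56.00 mm); the cube at (-3, 7) (footprint 19.5×18) is included at this height (perimeter 75.00 mm); Subtracting the remaining from the first: starting from the 6.5×13 cube, the 23×28.5 cube at (6, 16) misses the remaining region (no effect); the 13×15 cube at (3, 16) misses the remaining region (no effect); the 19.5×18 cube at (-3, 7) partially overlaps it — only the 39.00 mm² overlap (of its 351.00 mm²) is removed, clipping the outline — boundary = 27.00 mm. So its perimeter = 27.00 mm. Layer 2 (z = 0.56): the cube is present — its section is the full 6.5×13 rectangle (perimeter 39.00 mm); the cube at (6, 16) is present — its section is the full 23×28.5 rectangle (perimeter 103.00 mm); the 13×15 cube at (3, 16) contributes its full rectangle (perimeter 56.00 mm); the cube at (-3, 7) is not intersected at this z (z outside [1.5, 12.5]); Subtracting the remaining from the first: starting from the 6.5×13 cube, the 23×28.5 cube at (6, 16) misses the remaining region (no effect); the 13×15 cube at (3, 16) misses the remaining region (no effect) — boundary = 39.00 mm. So its perimeter = 39.00 mm. Layer 2 is larger (39.00 vs 27.00 mm).

layer 2 (z = 0.56 mm)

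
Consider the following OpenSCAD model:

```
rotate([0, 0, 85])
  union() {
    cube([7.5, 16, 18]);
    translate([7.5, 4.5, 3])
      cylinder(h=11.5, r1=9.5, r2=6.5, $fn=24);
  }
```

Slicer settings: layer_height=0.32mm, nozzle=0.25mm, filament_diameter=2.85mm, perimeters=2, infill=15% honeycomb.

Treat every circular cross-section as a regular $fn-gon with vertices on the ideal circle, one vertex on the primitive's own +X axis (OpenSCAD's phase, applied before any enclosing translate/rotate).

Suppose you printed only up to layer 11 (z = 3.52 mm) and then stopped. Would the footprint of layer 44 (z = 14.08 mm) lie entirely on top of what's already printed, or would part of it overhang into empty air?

entirely on top

Compare the two slices. At z = 3.52: the cube is present — its section is the full 7.5×16 rectangle (area 120.00 mm²); the cone at (7.5, 4.5) contributes a regular 24-gon of circumradius 9.364 (interpolated between r1=9.5 and r2=6.5 at t=0.045) (area = (24/2)·9.364²·sin(360°/24) = 272.35 mm²); Taking the union: the regions partially overlap — summed areas 392.35 mm² minus the doubly-counted overlap 95.03 mm² gives 297.32 mm² — area = 297.32 mm²; (whole slice rotated 85° about Z — lengths, areas and connectivity unchanged). At z = 14.08: the 7.5×16 cube contributes its full rectangle (area 120.00 mm²); the cone at (7.5, 4.5): at t=0.963 of its height the radius interpolates to r₁+(r₂−r₁)t = 6.610, giving a regular 24-gon of that circumradius (area = (24/2)·6.610²·sin(360°/24) = 135.68 mm²); Taking the union: the regions partially overlap — summed areas 255.68 mm² minus the doubly-counted overlap 60.98 mm² gives 194.70 mm² — area = 194.70 mm²; (rotated 85° about Z; rotation is an isometry so areas/perimeters/island counts are preserved). Checking containment: the cross-section at z = 14.08 is a subset of the cross-section at z = 3.52.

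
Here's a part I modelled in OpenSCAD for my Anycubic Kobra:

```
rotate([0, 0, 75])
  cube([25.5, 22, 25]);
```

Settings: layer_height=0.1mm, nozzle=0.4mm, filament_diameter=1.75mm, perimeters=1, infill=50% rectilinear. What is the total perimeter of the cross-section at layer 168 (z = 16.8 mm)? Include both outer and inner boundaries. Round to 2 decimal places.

At z = 16.8 mm: the cube is present — its section is the full 25.5×22 rectangle (perimeter 95.00 mm); (rotated 75° about Z; rotation is an isometry so areas/perimeters/island counts are preserved). Overall, the cross-section is a single solid region. Total boundary length (outer) = 95.00 mm.

95.00 mm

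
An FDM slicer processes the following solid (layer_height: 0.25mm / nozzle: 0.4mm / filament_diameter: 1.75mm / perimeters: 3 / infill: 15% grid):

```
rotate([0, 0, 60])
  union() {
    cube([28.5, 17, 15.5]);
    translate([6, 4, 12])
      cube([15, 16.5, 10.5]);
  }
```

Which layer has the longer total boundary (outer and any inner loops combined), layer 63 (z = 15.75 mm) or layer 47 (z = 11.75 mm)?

layer 47 (z = 11.75 mm)

Layer 63 (z = 15.75): the cube does not reach this height (z outside [0, 15.5]); the cube at (6, 4) (footprint 15×16.5) is included at this height (perimeter 63.00 mm); Merging all regions: only the 15×16.5 cube at (6, 4) is present, so the union is just that shape — boundary = 63.00 mm; (rotated 60° about Z; rotation is an isometry so areas/perimeters/island counts are preserved). So its perimeter = 63.00 mm. Layer 47 (z = 11.75): the 28.5×17 cube contributes its full rectangle (perimeter 91.00 mm); the cube at (6, 4) is not intersected at this z (z outside [12, 22.5]); Taking the union: only the 28.5×17 cube is present, so the union is just that shape — boundary = 91.00 mm; (rotated 60° about Z; rotation is an isometry so areas/perimeters/island counts are preserved). So its perimeter = 91.00 mm. Layer 47 is larger (91.00 vs 63.00 mm).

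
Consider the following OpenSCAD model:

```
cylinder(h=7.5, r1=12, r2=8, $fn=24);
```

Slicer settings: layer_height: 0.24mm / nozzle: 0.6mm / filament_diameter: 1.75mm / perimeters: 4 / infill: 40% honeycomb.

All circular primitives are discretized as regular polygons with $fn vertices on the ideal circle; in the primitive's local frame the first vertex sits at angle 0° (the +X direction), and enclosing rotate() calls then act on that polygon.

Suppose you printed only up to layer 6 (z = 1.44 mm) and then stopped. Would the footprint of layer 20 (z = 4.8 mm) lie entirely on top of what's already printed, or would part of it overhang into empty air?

Compare the two slices. At z = 1.44: the cone (r1=12→r2=8) has section circumradius 11.232 here — a regular 24-gon (area = (24/2)·11.232²·sin(360°/24) = 391.82 mm²). At z = 4.8: the cone (r1=12→r2=8) has section circumradius 9.440 here — a regular 24-gon (area = (24/2)·9.440²·sin(360°/24) = 276.77 mm²). Checking containment: the cross-section at z = 4.8 is a subset of the cross-section at z = 1.44.

entirely on top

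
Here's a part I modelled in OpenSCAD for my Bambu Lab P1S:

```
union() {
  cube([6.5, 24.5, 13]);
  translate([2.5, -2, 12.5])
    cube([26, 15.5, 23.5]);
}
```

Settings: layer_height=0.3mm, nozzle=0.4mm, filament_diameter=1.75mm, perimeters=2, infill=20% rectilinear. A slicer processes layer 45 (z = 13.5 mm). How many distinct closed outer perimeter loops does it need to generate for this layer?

1

At z = 13.5 mm: the cube does not reach this height (z outside [0, 13]); the 26×15.5 cube at (2.5, -2) contributes its full rectangle; Combining (union): only the 26×15.5 cube at (2.5, -2) is present, so the union is just that shape — 1 connected region. The result has 1 disconnected region.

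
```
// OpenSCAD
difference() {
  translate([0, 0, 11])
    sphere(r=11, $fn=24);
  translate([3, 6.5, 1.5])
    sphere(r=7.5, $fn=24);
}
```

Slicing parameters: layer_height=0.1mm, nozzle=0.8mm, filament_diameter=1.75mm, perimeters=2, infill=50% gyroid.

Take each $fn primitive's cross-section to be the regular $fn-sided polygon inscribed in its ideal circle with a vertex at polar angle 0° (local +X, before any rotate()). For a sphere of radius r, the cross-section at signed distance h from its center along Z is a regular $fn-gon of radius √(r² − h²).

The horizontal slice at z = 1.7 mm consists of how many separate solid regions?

At z = 1.7 mm: the r=11 sphere contributes a regular 24-gon of circumradius √(11²−9.3²) = 5.875; the r=7.5 sphere at (3, 6.5) slices to a regular 24-gon of circumradius 7.497 (√(r²−h²) with h=0.2 from center); Taking the first minus the rest: starting from the r=11 sphere, the r=7.5 sphere at (3, 6.5) partially overlaps it — only the 47.73 mm² overlap (of its 174.58 mm²) is removed, clipping the outline — 1 connected region. The result has 1 disconnected region.

1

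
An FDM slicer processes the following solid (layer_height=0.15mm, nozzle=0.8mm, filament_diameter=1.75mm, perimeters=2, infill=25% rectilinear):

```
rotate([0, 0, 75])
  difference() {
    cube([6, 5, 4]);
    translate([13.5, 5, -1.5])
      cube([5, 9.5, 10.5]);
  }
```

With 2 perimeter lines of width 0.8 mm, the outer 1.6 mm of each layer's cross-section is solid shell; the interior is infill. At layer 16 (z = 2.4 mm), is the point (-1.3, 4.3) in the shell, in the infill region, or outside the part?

At z = 2.4 mm: the cube (footprint 6×5) is included at this height; the cube at (13.5, 5) (footprint 5×9.5) is included at this height; Subtracting the remaining from the first: starting from the 6×5 cube, the 5×9.5 cube at (13.5, 5) misses the remaining region (no effect) — 1 connected region; (rotated 75° about Z; rotation is an isometry so areas/perimeters/island counts are preserved). Overall, the cross-section is a single solid region. Undo the 75° rotation: the query point maps to (3.817, 2.369) in the un-rotated model frame. The nearest boundary edge runs (6.00, 5.00)→(6.00, 0.00); distance from the point to it = 2.18 mm. The point is inside the cross-section and 2.18 mm from the nearest boundary — more than the 1.6 mm shell width (2 × 0.8), so it's in the infill interior.

infill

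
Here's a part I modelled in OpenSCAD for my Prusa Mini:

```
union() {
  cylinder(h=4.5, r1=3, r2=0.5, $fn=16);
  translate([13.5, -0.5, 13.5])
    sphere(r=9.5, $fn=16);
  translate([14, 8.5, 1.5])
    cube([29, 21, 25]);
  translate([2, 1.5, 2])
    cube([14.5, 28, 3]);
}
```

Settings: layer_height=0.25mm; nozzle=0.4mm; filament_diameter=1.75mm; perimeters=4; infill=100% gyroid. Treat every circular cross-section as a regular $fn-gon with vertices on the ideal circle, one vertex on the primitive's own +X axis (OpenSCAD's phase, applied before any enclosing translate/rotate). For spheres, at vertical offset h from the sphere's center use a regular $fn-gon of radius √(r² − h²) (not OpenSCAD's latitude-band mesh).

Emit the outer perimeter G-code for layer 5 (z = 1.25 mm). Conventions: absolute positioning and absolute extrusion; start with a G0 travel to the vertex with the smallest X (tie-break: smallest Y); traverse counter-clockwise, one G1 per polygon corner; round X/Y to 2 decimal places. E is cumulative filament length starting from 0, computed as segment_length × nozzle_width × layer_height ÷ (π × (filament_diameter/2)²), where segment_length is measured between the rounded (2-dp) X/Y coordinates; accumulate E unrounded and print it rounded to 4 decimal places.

G0 X-2.31 Y0.00 Z1.25
G1 X-2.13 Y-0.88 E0.0373
G1 X-1.63 Y-1.63 E0.0748
G1 X-0.88 Y-2.13 E0.1123
G1 X0.00 Y-2.31 E0.1496
G1 X0.88 Y-2.13 E0.1870
G1 X1.63 Y-1.63 E0.2245
G1 X2.13 Y-0.88 E0.2619
G1 X2.31 Y0.00 E0.2993
G1 X2.13 Y0.88 E0.3366
G1 X1.63 Y1.63 E0.3741
G1 X0.88 Y2.13 E0.4116
G1 X0.00 Y2.31 E0.4489
G1 X-0.88 Y2.13 E0.4863
G1 X-1.63 Y1.63 E0.5237
G1 X-2.13 Y0.88 E0.5612
G1 X-2.31 Y0.00 E0.5986

At z = 1.25 mm: the cone contributes a regular 16-gon of circumradius 2.306 (interpolated between r1=3 and r2=0.5 at t=0.278); the sphere at (13.5, -0.5) is absent (|z−center|=12.250 > r=9.5); the cube at (14, 8.5) is absent (z outside [1.5, 26.5]); the cube at (2, 1.5) is absent (z outside [2, 5]); Merging all regions: only the cone is present, so the union is just that shape — 1 connected region. The outline is a single polygon with 16 vertices. Extrusion per mm of travel: 0.4 × 0.25 / (π × 0.875²) = 0.041575. Accumulating E over each segment gives final E = 0.5986.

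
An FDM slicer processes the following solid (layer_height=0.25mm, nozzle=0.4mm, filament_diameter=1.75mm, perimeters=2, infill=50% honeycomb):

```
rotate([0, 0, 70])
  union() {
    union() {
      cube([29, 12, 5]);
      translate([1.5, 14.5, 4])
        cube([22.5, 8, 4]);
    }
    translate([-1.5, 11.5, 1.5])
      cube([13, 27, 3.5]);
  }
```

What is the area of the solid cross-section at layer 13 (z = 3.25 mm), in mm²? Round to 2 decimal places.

At z = 3.25 mm: the cube is present — its section is the full 29×12 rectangle (area 348.00 mm²); the cube at (1.5, 14.5) does not reach this height (z outside [4, 8]); Combining (union): only the 29×12 cube is present, so the union is just that shape — area = 348.00 mm²; the cube at (-1.5, 11.5) (footprint 13×27) is included at this height (area 351.00 mm²); Combining (union): the regions partially overlap — summed areas 699.00 mm² minus the doubly-counted overlap 5.75 mm² gives 693.25 mm² — area = 693.25 mm²; (whole slice rotated 70° about Z — lengths, areas and connectivity unchanged). Overall, the cross-section is a single solid region. Net area = 693.25 mm².

693.25 mm²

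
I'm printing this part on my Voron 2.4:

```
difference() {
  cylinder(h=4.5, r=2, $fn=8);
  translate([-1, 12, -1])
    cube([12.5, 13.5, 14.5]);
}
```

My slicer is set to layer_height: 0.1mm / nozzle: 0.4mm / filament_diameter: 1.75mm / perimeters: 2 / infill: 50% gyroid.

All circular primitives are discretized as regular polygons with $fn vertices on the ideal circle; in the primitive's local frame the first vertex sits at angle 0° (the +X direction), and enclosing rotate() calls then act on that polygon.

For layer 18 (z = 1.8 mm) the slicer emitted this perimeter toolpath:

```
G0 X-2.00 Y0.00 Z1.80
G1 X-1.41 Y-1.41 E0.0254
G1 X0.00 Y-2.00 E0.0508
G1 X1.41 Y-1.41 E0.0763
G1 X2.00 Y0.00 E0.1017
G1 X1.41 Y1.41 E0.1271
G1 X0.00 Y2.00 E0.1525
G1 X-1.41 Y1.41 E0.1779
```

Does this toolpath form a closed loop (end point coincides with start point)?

no

Start point (G0): (-2.00, 0.00). End point (last G1): the path does not return to the start — open.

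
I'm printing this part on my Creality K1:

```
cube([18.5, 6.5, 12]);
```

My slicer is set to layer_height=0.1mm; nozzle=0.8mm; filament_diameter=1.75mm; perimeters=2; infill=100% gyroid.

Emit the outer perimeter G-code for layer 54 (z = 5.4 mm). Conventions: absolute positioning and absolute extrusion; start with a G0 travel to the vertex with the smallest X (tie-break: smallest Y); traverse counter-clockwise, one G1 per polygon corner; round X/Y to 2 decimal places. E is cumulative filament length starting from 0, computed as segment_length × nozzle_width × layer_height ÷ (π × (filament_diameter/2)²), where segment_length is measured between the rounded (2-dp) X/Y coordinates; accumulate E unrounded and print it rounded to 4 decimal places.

At z = 5.4 mm: the cube (footprint 18.5×6.5) is included at this height. The outline is a single polygon with 4 vertices. Extrusion per mm of travel: 0.8 × 0.1 / (π × 0.875²) = 0.033260. Accumulating E over each segment gives final E = 1.6630.

G0 X0.00 Y0.00 Z5.40
G1 X18.50 Y0.00 E0.6153
G1 X18.50 Y6.50 E0.8315
G1 X0.00 Y6.50 E1.4468
G1 X0.00 Y0.00 E1.6630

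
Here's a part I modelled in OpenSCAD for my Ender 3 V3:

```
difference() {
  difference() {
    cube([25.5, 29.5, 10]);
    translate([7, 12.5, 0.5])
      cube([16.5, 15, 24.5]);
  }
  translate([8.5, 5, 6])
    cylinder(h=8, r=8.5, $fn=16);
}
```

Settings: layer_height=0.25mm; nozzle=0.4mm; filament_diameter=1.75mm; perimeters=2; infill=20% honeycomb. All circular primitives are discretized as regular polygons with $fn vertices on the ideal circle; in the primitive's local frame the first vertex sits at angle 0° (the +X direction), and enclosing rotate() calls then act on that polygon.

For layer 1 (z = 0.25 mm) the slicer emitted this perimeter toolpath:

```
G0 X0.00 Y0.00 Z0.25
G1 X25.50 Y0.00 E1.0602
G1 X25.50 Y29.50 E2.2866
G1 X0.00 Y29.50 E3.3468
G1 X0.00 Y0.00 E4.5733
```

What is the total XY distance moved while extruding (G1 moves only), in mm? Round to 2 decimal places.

Sum the Euclidean lengths of each G1 segment: total = 110.00 mm.

110.00 mm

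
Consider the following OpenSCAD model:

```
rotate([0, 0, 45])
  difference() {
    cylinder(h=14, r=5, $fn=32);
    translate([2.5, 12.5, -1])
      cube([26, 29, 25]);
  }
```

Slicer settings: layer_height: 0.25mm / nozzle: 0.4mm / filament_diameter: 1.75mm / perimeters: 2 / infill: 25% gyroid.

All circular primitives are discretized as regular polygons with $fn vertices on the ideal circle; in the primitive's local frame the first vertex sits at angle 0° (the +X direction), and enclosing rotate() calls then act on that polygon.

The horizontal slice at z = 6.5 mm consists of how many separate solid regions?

1

At z = 6.5 mm: the cylinder: section is a regular 32-gon, circumradius r=5; the cube at (2.5, 12.5) (footprint 26×29) is included at this height; Taking the first minus the rest: starting from the r=5 cylinder, the 26×29 cube at (2.5, 12.5) misses the remaining region (no effect) — 1 connected region; (whole slice rotated 45° about Z — lengths, areas and connectivity unchanged). The result has 1 disconnected region.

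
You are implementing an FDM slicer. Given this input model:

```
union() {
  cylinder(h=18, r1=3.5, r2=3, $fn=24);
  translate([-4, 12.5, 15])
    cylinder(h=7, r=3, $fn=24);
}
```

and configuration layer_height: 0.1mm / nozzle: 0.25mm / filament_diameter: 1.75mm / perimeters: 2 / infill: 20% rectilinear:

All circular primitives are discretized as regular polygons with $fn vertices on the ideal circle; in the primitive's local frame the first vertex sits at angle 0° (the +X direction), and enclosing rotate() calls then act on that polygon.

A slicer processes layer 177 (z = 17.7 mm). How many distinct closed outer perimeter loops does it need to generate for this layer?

2

At z = 17.7 mm: the cone: at t=0.983 of its height the radius interpolates to r₁+(r₂−r₁)t = 3.008, giving a regular 24-gon of that circumradius; the r=3 cylinder at (-4, 12.5) contributes a regular 24-gon of circumradius 3; Merging all regions: the 2 present regions are separate (no shared area or edge), so areas and boundary lengths simply add and each stays a separate island — 2 connected regions. The result has 2 disconnected regions.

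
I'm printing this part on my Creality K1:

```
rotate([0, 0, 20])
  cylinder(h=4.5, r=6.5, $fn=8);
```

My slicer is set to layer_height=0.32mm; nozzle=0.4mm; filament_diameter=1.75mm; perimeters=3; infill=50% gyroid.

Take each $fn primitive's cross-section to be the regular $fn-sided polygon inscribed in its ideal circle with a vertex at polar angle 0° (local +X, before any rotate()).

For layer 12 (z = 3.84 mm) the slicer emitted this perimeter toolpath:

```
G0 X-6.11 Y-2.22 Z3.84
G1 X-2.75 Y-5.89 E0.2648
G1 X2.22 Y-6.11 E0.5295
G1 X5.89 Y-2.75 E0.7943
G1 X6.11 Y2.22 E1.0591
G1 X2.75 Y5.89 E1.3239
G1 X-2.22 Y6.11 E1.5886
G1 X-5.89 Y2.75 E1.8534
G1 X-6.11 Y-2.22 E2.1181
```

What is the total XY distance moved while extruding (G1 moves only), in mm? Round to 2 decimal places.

Sum the Euclidean lengths of each G1 segment: total = 39.80 mm.

39.80 mm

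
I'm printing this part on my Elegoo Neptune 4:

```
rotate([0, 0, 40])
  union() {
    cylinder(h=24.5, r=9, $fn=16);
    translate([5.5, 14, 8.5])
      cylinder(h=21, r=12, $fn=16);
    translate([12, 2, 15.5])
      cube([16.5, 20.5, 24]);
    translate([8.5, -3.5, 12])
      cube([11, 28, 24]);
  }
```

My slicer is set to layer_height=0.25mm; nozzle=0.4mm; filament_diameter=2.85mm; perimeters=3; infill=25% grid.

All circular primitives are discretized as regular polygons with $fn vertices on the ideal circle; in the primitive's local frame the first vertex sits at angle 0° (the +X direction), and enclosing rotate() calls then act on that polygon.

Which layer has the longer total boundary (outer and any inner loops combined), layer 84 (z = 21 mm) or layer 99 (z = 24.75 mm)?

layer 84 (z = 21 mm)

Layer 84 (z = 21): the cylinder: section is a regular 16-gon, circumradius r=9 (perimeter = 2·16·9.000·sin(180°/16) = 56.19 mm); the cylinder at (5.5, 14): section is a regular 16-gon, circumradius r=12 (perimeter = 2·16·12.000·sin(180°/16) = 74.91 mm); the cube at (12, 2) (footprint 16.5×20.5) is included at this height (perimeter 74.00 mm); the cube at (8.5, -3.5) (footprint 11×28) is included at this height (perimeter 78.00 mm); Merging all regions: the regions partially overlap (shared area 358.72 mm²), so the edge portions inside another operand are dropped and the merged outline is re-measured after clipping — boundary (outer + 1 inner loop) = 132.84 mm; (rotated 40° about Z; rotation is an isometry so areas/perimeters/island counts are preserved). So its perimeter = 132.84 mm. Layer 99 (z = 24.75): the cylinder does not reach this height (z outside [0, 24.5]); the r=12 cylinder at (5.5, 14) gives a regular 16-gon of circumradius 12 (constant along its height) (perimeter = 2·16·12.000·sin(180°/16) = 74.91 mm); the cube at (12, 2) is present — its section is the full 16.5×20.5 rectangle (perimeter 74.00 mm); the 11×28 cube at (8.5, -3.5) contributes its full rectangle (perimeter 78.00 mm); Merging all regions: the regions partially overlap (shared area 302.52 mm²), so the edge portions inside another operand are dropped and the merged outline is re-measured after clipping — boundary = 117.88 mm; (rotated 40° about Z; rotation is an isometry so areas/perimeters/island counts are preserved). So its perimeter = 117.88 mm. Layer 84 is larger (132.84 vs 117.88 mm).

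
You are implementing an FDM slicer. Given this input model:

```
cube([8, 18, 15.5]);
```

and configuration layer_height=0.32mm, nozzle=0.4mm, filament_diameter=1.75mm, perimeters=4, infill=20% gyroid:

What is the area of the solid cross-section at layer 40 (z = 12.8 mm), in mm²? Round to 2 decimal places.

144.00 mm²

At z = 12.8 mm: the cube (footprint 8×18) is included at this height (area 144.00 mm²). Overall, the cross-section is a single solid region. Net area = 144.00 mm².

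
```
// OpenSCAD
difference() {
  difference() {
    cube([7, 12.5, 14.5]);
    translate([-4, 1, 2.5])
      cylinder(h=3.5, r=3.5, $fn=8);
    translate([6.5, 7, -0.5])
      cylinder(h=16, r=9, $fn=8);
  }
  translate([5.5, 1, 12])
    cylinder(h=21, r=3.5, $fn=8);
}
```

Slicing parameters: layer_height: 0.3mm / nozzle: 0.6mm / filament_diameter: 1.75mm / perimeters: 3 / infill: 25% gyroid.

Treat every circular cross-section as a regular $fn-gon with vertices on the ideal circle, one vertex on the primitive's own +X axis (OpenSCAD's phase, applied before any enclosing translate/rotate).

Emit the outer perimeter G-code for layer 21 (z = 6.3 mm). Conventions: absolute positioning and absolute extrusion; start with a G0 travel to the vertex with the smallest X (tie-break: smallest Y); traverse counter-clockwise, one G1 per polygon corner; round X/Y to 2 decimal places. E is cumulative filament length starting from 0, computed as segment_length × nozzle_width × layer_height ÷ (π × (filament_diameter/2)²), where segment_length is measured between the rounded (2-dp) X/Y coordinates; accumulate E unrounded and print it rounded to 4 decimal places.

G0 X0.00 Y0.00 Z6.30
G1 X1.67 Y0.00 E0.1250
G1 X0.14 Y0.64 E0.2491
G1 X0.00 Y0.96 E0.2752
G1 X0.00 Y0.00 E0.3471

At z = 6.3 mm: the cube is present — its section is the full 7×12.5 rectangle; the cylinder at (-4, 1) is absent (z outside [2.5, 6]); the r=9 cylinder at (6.5, 7) gives a regular 8-gon of circumradius 9 (constant along its height); Taking the first minus the rest: starting from the 7×12.5 cube, the r=9 cylinder at (6.5, 7) partially overlaps it — only the 86.90 mm² overlap (of its 229.10 mm²) is removed, clipping the outline — 1 connected region; the cylinder at (5.5, 1) does not reach this height (z outside [12, 33]); Subtracting the remaining from the first: none of the subtracted shapes is present at this height, so the result so far is unchanged — 1 connected region. The outline is a single polygon with 4 vertices. Extrusion per mm of travel: 0.6 × 0.3 / (π × 0.875²) = 0.074835. Accumulating E over each segment gives final E = 0.3471.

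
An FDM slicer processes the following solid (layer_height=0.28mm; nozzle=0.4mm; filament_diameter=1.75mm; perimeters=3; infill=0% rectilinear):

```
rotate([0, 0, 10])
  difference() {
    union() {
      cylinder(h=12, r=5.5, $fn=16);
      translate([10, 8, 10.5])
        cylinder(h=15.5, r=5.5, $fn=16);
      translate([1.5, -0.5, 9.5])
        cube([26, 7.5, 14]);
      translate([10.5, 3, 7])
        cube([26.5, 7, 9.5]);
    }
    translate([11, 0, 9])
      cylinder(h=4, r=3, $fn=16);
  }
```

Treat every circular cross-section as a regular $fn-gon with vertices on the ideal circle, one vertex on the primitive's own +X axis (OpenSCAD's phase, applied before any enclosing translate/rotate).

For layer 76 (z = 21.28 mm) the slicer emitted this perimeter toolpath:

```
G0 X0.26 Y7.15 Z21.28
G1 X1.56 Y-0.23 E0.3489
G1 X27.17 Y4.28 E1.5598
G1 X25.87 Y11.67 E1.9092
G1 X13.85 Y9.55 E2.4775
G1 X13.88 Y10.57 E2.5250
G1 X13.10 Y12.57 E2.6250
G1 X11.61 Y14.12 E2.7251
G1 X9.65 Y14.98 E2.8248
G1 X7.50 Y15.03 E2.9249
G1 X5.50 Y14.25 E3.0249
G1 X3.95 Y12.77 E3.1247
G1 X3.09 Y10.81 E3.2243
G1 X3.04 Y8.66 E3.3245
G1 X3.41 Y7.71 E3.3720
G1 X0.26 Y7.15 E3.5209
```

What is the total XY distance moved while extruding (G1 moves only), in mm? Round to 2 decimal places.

75.61 mm

Sum the Euclidean lengths of each G1 segment: total = 75.61 mm.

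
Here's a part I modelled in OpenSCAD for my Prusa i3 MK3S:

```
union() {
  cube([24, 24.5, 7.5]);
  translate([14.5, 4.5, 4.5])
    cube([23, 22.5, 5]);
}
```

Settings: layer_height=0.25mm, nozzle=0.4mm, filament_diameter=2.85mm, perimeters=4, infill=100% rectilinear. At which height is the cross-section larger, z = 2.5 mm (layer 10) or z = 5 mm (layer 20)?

layer 20 (z = 5 mm)

Layer 10 (z = 2.5): the 24×24.5 cube contributes its full rectangle (area 588.00 mm²); the cube at (14.5, 4.5) is absent (z outside [4.5, 9.5]); Taking the union: only the 24×24.5 cube is present, so the union is just that shape — area = 588.00 mm². So its area = 588.00 mm². Layer 20 (z = 5): the 24×24.5 cube contributes its full rectangle (area 588.00 mm²); the cube at (14.5, 4.5) (footprint 23×22.5) is included at this height (area 517.50 mm²); Merging all regions: the regions partially overlap — summed areas 1105.50 mm² minus the doubly-counted overlap 190.00 mm² gives 915.50 mm² — area = 915.50 mm². So its area = 915.50 mm². Layer 20 is larger (915.50 vs 588.00 mm²).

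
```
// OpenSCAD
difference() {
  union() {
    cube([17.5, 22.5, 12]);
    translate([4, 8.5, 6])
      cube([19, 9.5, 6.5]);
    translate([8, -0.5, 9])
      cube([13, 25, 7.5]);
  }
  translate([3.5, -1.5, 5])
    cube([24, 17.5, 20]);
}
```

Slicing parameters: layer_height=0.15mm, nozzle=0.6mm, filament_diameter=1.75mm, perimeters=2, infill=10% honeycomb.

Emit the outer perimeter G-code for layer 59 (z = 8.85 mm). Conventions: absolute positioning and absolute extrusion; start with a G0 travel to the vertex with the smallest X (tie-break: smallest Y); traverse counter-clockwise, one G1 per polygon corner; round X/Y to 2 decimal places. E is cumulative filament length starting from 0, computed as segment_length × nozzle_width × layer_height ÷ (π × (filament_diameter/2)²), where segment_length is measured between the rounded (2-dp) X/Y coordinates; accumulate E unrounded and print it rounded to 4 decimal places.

At z = 8.85 mm: the cube (footprint 17.5×22.5) is included at this height; the cube at (4, 8.5) (footprint 19×9.5) is included at this height; the cube at (8, -0.5) is not intersected at this z (z outside [9, 16.5]); Taking the union: the regions partially overlap (shared area 128.25 mm²), so overlapping operands fuse into one piece — 1 connected region; the 24×17.5 cube at (3.5, -1.5) contributes its full rectangle; After the difference (first − rest): starting from that combined region, the 24×17.5 cube at (3.5, -1.5) partially overlaps it — only the 265.25 mm² overlap (of its 420.00 mm²) is removed, clipping the outline — 1 connected region. The outline is a single polygon with 8 vertices. Extrusion per mm of travel: 0.6 × 0.15 / (π × 0.875²) = 0.037418. Accumulating E over each segment gives final E = 3.4050.

G0 X0.00 Y0.00 Z8.85
G1 X3.50 Y0.00 E0.1310
G1 X3.50 Y16.00 E0.7296
G1 X23.00 Y16.00 E1.4593
G1 X23.00 Y18.00 E1.5341
G1 X17.50 Y18.00 E1.7399
G1 X17.50 Y22.50 E1.9083
G1 X0.00 Y22.50 E2.5631
G1 X0.00 Y0.00 E3.4050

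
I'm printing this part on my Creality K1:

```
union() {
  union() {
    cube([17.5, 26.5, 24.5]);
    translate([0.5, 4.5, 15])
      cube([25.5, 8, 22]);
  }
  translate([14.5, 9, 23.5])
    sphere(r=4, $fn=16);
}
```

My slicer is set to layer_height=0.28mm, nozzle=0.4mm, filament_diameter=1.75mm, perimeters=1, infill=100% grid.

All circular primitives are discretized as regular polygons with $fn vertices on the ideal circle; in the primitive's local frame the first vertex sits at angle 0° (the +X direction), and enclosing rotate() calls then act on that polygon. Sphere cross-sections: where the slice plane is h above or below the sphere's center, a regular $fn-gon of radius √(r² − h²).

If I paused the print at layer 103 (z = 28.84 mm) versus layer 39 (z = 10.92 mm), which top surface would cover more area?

layer 39 (z = 10.92 mm)

Layer 103 (z = 28.84): the cube is not intersected at this z (z outside [0, 24.5]); the 25.5×8 cube at (0.5, 4.5) contributes its full rectangle (area 204.00 mm²); Combining (union): only the 25.5×8 cube at (0.5, 4.5) is present, so the union is just that shape — area = 204.00 mm²; the sphere at (14.5, 9) does not reach this height (|z−center|=5.340 > r=4); Merging all regions: only that combined region is present, so the union is just that shape — area = 204.00 mm². So its area = 204.00 mm². Layer 39 (z = 10.92): the 17.5×26.5 cube contributes its full rectangle (area 463.75 mm²); the cube at (0.5, 4.5) does not reach this height (z outside [15, 37]); Combining (union): only the 17.5×26.5 cube is present, so the union is just that shape — area = 463.75 mm²; the sphere at (14.5, 9) does not reach this height (|z−center|=12.580 > r=4); Merging all regions: only the result so far is present, so the union is just that shape — area = 463.75 mm². So its area = 463.75 mm². Layer 39 is larger (463.75 vs 204.00 mm²).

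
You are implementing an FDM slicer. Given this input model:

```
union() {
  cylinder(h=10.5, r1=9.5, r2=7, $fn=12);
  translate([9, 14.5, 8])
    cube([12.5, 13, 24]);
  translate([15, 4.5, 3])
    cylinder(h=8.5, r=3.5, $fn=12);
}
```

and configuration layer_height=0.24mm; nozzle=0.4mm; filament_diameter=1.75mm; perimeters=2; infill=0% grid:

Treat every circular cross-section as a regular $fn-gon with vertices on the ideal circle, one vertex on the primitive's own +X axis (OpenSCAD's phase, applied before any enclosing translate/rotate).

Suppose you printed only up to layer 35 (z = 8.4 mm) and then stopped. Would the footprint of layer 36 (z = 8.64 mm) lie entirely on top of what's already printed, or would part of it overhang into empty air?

entirely on top

Compare the two slices. At z = 8.4: the cone contributes a regular 12-gon of circumradius 7.500 (interpolated between r1=9.5 and r2=7 at t=0.800) (area = (12/2)·7.500²·sin(360°/12) = 168.75 mm²); the cube at (9, 14.5) is present — its section is the full 12.5×13 rectangle (area 162.50 mm²); the r=3.5 cylinder at (15, 4.5) gives a regular 12-gon of circumradius 3.5 (constant along its height) (area = (12/2)·3.500²·sin(360°/12) = 36.75 mm²); Taking the union: the 3 present regions are separate (no shared area or edge), so areas and boundary lengths simply add and each stays a separate island — area = 368.00 mm². At z = 8.64: the cone: at t=0.823 of its height the radius interpolates to r₁+(r₂−r₁)t = 7.443, giving a regular 12-gon of that circumradius (area = (12/2)·7.443²·sin(360°/12) = 166.19 mm²); the cube at (9, 14.5) (footprint 12.5×13) is included at this height (area 162.50 mm²); the r=3.5 cylinder at (15, 4.5) contributes a regular 12-gon of circumradius 3.5 (area = (12/2)·3.500²·sin(360°/12) = 36.75 mm²); Merging all regions: the 3 present regions are separate (no shared area or edge), so areas and boundary lengths simply add and each stays a separate island — area = 365.44 mm². Checking containment: the cross-section at z = 8.64 is a subset of the cross-section at z = 8.4.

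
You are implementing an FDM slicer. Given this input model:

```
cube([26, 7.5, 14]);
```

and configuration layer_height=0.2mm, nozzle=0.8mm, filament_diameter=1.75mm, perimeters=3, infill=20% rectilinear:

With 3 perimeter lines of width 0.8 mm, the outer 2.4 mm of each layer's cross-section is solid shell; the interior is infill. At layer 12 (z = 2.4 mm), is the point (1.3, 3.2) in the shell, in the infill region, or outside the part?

shell

At z = 2.4 mm: the cube is present — its section is the full 26×7.5 rectangle. Overall, the cross-section is a single solid region. The nearest boundary edge runs (0.00, 7.50)→(0.00, 0.00); distance from the point to it = 1.30 mm. The point is inside the cross-section, 1.30 mm from the nearest boundary — within the 2.4 mm shell band (3 × 0.8).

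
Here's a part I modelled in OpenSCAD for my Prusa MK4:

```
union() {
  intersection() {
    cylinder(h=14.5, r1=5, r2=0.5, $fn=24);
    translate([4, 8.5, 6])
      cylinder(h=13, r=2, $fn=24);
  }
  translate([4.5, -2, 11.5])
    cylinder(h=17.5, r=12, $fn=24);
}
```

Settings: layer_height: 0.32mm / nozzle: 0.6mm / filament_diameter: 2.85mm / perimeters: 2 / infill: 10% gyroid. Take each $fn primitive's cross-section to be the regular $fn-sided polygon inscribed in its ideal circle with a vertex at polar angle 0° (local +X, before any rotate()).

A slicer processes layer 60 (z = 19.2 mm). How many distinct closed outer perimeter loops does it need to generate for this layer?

1

At z = 19.2 mm: the cone is absent (z outside [0, 14.5]); the cylinder at (4, 8.5) is not intersected at this z (z outside [6, 19]); Taking the intersection: at least one operand is absent at this height, so nothing remains; the r=12 cylinder at (4.5, -2) gives a regular 24-gon of circumradius 12 (constant along its height); Taking the union: only the r=12 cylinder at (4.5, -2) is present, so the union is just that shape — 1 connected region. The result has 1 disconnected region.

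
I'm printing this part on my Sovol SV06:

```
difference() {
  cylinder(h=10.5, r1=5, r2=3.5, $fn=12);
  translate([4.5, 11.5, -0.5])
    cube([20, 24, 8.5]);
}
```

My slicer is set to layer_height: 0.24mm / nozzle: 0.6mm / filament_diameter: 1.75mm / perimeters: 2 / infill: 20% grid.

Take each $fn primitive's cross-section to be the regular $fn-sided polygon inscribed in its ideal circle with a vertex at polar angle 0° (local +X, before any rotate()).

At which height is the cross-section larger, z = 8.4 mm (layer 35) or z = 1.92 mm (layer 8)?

Layer 35 (z = 8.4): the cone (r1=5→r2=3.5) has section circumradius 3.800 here — a regular 12-gon (area = (12/2)·3.800²·sin(360°/12) = 43.32 mm²); the cube at (4.5, 11.5) does not reach this height (z outside [-0.5, 8]); Taking the first minus the rest: none of the subtracted shapes is present at this height, so the cone is unchanged — area = 43.32 mm². So its area = 43.32 mm². Layer 8 (z = 1.92): the cone: at t=0.183 of its height the radius interpolates to r₁+(r₂−r₁)t = 4.726, giving a regular 12-gon of that circumradius (area = (12/2)·4.726²·sin(360°/12) = 67.00 mm²); the cube at (4.5, 11.5) is present — its section is the full 20×24 rectangle (area 480.00 mm²); Subtracting the remaining from the first: starting from the cone (67.00 mm²), the 20×24 cube at (4.5, 11.5) misses the remaining region (no effect) — area = 67.00 mm². So its area = 67.00 mm². Layer 8 is larger (67.00 vs 43.32 mm²).

layer 8 (z = 1.92 mm)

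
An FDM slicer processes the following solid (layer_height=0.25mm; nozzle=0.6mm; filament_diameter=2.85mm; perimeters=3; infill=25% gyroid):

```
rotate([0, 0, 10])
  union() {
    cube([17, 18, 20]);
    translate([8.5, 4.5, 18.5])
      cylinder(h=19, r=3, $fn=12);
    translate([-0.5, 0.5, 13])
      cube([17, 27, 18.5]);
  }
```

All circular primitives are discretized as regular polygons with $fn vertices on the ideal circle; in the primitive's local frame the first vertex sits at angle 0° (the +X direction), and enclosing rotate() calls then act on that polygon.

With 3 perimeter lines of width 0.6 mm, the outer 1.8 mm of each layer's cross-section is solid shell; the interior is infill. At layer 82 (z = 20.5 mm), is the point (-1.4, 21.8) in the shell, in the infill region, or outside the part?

At z = 20.5 mm: the cube is not intersected at this z (z outside [0, 20]); the r=3 cylinder at (8.5, 4.5) gives a regular 12-gon of circumradius 3 (constant along its height); the cube at (-0.5, 0.5) (footprint 17×27) is included at this height; Combining (union): the r=3 cylinder at (8.5, 4.5) lies entirely inside the 17×27 cube at (-0.5, 0.5), so the union is just the 17×27 cube at (-0.5, 0.5) — 1 connected region; (rotated 10° about Z; rotation is an isometry so areas/perimeters/island counts are preserved). Overall, the cross-section is a single solid region. Undo the 10° rotation: the query point maps to (2.407, 21.712) in the un-rotated model frame. The nearest boundary edge runs (-0.50, 0.50)→(-0.50, 27.50); distance from the point to it = 2.91 mm. The point is inside the cross-section and 2.91 mm from the nearest boundary — more than the 1.8 mm shell width (3 × 0.6), so it's in the infill interior.

infill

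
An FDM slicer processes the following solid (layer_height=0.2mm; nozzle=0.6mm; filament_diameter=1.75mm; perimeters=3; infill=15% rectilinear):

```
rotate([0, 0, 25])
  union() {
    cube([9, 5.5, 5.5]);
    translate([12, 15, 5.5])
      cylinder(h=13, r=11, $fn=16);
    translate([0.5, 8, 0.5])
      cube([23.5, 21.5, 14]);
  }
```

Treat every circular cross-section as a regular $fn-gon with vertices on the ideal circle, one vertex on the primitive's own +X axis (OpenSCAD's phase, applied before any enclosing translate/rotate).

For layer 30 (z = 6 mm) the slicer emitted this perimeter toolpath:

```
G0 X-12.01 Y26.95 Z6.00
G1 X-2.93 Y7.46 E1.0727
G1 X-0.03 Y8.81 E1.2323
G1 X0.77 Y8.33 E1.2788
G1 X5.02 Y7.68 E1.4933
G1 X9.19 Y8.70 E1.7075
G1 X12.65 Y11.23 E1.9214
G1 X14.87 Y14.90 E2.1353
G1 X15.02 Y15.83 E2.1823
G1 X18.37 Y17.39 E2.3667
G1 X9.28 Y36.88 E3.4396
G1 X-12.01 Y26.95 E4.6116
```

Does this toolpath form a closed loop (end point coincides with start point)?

yes

Start point (G0): (-12.01, 26.95). End point (last G1): the path returns to the start — closed.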